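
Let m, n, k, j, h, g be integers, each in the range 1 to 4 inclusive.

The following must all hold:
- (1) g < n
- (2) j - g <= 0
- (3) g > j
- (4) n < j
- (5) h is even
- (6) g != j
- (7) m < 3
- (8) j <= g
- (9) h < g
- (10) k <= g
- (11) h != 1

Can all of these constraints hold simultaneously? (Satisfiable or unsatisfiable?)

Constraints 1, 2, and 4 give g < n, n < j, j ≤ g. Chaining: g < n < j ≤ g, which forces g < g — impossible.

Unsatisfiable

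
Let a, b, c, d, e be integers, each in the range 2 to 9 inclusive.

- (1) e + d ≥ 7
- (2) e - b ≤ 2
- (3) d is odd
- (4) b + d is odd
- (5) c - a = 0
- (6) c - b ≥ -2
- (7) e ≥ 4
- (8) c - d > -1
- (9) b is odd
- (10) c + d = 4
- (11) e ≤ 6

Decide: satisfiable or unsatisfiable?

Unsatisfiable

Constraint 9 makes b odd and constraint 3 makes d odd, so b + d must be even. Constraint 4 says b + d is odd — contradiction.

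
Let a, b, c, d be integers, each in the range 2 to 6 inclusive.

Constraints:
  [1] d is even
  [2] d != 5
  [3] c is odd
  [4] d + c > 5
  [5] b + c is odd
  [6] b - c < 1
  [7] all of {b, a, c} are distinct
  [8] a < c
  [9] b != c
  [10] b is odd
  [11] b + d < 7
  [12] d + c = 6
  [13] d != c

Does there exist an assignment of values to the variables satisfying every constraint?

Unsatisfiable

Constraint 10 makes b odd and constraint 3 makes c odd, so b + c must be even. Constraint 5 says b + c is odd — contradiction.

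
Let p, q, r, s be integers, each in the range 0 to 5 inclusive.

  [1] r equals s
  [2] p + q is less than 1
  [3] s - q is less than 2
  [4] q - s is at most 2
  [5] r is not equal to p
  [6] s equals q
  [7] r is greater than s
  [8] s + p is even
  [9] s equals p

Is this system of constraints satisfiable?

Unsatisfiable

From constraints 1 and 9, r = s = p, so r = p. But constraint 5 says r ≠ p. Contradiction.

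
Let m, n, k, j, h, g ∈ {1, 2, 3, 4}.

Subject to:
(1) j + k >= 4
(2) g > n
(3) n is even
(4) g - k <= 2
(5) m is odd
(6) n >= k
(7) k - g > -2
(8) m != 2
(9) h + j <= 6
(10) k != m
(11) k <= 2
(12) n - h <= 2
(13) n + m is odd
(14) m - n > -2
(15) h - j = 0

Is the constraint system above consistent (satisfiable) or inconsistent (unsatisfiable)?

Satisfiable

Try m = 1, n = 2, k = 2, j = 2, h = 2, g = 3.
Check constraint 1: j + k = 4; constraint 4: g - k = 1. The remaining constraints are straightforward to verify.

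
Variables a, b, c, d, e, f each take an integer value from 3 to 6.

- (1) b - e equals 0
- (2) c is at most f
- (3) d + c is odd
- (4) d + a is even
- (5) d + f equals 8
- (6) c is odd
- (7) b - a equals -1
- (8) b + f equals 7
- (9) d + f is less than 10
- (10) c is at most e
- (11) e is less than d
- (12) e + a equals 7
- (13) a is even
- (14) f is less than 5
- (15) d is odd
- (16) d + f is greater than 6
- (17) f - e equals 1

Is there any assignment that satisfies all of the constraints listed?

Constraint 15 makes d odd and constraint 13 makes a even, so d + a must be odd. Constraint 4 says d + a is even — contradiction.

Unsatisfiable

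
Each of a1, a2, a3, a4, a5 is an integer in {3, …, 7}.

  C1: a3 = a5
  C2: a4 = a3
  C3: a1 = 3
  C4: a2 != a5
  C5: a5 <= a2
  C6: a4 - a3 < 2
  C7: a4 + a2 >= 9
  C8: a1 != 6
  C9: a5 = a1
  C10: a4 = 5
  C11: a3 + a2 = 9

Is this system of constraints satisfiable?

Unsatisfiable

Constraint 10 fixes a4 = 5 and constraint 3 fixes a1 = 3. Constraints 1, 2, and 9 give a4 = a3 = a5 = a1, so a4 = a1. But 5 ≠ 3 — contradiction.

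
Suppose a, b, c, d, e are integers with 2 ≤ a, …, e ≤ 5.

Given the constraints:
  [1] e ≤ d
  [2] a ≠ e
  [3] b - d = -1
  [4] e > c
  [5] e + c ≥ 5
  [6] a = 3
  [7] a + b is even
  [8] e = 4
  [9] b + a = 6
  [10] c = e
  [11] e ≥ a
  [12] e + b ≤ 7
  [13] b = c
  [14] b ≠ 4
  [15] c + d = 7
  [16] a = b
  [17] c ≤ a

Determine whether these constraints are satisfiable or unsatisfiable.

Unsatisfiable

Constraint 6 fixes a = 3 and constraint 8 fixes e = 4. Constraints 10, 13, and 16 give a = b = c = e, so a = e. But 3 ≠ 4 — contradiction.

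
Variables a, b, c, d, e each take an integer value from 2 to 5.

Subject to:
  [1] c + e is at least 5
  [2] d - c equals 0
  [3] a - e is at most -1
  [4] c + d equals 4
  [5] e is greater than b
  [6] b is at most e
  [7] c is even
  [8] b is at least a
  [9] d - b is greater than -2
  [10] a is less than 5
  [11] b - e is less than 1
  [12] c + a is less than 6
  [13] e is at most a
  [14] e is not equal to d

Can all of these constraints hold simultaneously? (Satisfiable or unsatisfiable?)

Unsatisfiable

Constraints 5, 8, and 13 give e ≤ a, a ≤ b, b < e. Chaining: e ≤ a ≤ b < e, which forces e < e — impossible.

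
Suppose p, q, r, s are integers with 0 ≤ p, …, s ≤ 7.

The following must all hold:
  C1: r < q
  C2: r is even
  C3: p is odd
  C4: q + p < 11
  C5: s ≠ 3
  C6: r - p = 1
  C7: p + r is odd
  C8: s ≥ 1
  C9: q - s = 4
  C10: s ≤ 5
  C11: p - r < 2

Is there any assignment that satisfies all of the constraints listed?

The assignment p = 3, q = 5, r = 4, s = 1 works:
  constraint 4 holds since q + p = 8.
  constraint 6 holds since r - p = 1.
  constraint 9 holds since q - s = 4.
The rest check out directly.

Satisfiable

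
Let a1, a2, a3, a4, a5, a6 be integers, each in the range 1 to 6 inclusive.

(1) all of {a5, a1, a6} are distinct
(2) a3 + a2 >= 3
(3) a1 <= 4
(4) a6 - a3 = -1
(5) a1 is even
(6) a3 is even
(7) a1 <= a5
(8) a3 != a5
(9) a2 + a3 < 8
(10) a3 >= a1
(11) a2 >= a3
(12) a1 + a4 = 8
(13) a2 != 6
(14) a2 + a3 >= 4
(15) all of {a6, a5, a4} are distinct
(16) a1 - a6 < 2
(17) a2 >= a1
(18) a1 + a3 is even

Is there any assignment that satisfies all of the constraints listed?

Satisfiable

One satisfying assignment is a1 = 2, a2 = 4, a3 = 2, a4 = 6, a5 = 5, a6 = 1.
For the less obvious constraints — constraint 2: a3 + a2 = 6; constraint 4: a6 - a3 = -1 — and the others hold by inspection.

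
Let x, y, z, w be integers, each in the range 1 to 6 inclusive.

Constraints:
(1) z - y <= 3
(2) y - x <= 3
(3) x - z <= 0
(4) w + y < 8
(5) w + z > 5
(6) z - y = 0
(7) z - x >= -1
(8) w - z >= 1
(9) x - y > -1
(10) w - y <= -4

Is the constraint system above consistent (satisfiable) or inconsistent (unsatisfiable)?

Unsatisfiable

Constraints 2, 3, 8, and 10 give y − w ≥ 4, w − z ≥ 1, z − x ≥ 0, x − y ≥ -3.
Adding all 4 inequalities: the left sides telescope to 0, and the right sides sum to 4 + 1 + 0 + (-3) = 2. So 0 ≥ 2, which is false.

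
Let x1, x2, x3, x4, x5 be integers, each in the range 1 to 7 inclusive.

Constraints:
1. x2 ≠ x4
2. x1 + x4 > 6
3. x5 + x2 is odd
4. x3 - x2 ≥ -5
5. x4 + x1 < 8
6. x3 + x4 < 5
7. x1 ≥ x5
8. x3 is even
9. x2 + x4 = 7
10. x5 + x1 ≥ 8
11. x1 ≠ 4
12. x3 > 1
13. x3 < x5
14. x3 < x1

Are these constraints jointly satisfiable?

Setting (x1, x2, x3, x4, x5) = (6, 6, 2, 1, 5) satisfies everything: constraint 2: x1 + x4 = 7; constraint 4: x3 - x2 = -4, and the others follow.

Satisfiable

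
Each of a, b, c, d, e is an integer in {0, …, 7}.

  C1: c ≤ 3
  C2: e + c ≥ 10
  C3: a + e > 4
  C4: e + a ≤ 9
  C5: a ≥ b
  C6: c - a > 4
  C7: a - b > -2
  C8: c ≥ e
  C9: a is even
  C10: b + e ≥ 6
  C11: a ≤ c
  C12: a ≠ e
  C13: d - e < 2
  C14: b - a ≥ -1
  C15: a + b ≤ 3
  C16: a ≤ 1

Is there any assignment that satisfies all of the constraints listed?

Unsatisfiable

From constraints 5 and 16: b ≤ a ≤ 1. From constraints 1 and 8: e ≤ c ≤ 3. Hence b + e ≤ 4. But constraint 10 requires b + e ≥ 6, and 6 > 4. Contradiction.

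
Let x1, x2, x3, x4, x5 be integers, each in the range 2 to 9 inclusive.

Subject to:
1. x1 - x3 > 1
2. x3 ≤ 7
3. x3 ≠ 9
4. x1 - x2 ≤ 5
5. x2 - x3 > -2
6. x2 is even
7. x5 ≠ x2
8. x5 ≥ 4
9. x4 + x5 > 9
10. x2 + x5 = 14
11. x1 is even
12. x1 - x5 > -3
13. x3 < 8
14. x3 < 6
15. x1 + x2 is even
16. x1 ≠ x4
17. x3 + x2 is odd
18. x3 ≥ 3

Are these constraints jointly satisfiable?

Satisfiable

The assignment x1 = 8, x2 = 6, x3 = 5, x4 = 2, x5 = 8 works:
  constraint 1 holds since x1 - x3 = 3.
  constraint 4 holds since x1 - x2 = 2.
The rest check out directly.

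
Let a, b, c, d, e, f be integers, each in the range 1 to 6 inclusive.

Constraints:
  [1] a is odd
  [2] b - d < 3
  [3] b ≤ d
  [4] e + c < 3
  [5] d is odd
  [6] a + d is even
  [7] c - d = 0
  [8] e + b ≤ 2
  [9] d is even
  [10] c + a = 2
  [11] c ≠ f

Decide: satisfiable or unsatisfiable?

Unsatisfiable

Constraint 1 makes a odd and constraint 9 makes d even, so a + d must be odd. Constraint 6 says a + d is even — contradiction.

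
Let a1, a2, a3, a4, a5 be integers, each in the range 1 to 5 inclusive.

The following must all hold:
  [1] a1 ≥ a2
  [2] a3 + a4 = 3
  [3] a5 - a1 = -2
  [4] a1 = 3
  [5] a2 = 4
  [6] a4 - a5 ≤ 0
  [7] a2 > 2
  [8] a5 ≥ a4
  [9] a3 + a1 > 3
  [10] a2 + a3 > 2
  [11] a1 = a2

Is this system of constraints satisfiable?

Constraint 4 fixes a1 = 3 and constraint 5 fixes a2 = 4, but constraint 11 requires a1 = a2. Since 3 ≠ 4, contradiction.

Unsatisfiable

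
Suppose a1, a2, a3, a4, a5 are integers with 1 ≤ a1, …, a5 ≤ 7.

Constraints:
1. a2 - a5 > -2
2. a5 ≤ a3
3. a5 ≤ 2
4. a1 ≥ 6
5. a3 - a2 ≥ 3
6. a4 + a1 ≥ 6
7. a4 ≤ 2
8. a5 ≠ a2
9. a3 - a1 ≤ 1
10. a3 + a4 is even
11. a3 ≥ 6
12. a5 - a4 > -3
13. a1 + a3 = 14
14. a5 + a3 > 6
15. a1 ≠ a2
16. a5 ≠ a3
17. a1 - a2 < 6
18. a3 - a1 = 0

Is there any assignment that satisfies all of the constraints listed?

Satisfiable

Setting (a1, a2, a3, a4, a5) = (7, 2, 7, 1, 1) satisfies everything: constraint 1: a2 - a5 = 1; constraint 5: a3 - a2 = 5; constraint 6: a4 + a1 = 8, and the others follow.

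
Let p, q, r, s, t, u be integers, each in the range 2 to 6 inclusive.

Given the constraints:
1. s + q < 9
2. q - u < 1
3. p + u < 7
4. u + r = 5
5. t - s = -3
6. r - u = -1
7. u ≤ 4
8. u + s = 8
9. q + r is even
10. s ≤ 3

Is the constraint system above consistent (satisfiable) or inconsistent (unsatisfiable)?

From constraint 7: u ≤ 4. From constraint 10: s ≤ 3. Hence u + s ≤ 7. But constraint 8 requires u + s = 8, and 8 > 7. Contradiction.

Unsatisfiable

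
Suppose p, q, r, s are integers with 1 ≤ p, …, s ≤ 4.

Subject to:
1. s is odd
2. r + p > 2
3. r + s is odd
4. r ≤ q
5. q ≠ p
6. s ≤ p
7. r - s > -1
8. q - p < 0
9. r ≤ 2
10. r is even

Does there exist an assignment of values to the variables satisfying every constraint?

Setting (p, q, r, s) = (3, 2, 2, 1) satisfies everything: constraint 2: r + p = 5; constraint 7: r - s = 1; constraint 8: q - p = -1, and the others follow.

Satisfiable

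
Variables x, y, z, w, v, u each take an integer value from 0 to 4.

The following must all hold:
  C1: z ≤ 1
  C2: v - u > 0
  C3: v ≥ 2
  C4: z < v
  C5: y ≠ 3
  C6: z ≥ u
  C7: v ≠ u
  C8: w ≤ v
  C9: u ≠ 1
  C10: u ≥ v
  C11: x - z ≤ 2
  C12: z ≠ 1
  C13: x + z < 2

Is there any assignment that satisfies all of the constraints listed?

Unsatisfiable

From constraints 3 and 10: u ≥ v and v ≥ 2, so u ≥ 2. From constraints 1 and 6: u ≤ z and z ≤ 1, so u ≤ 1. But 1 < 2, so no value of u works.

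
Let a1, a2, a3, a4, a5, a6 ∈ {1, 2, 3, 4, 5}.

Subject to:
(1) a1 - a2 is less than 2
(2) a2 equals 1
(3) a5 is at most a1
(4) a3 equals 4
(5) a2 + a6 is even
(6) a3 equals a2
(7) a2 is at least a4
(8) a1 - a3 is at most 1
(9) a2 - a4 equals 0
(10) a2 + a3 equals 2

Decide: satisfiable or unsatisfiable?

Constraint 4 fixes a3 = 4 and constraint 2 fixes a2 = 1, but constraint 6 requires a3 = a2. Since 4 ≠ 1, contradiction.

Unsatisfiable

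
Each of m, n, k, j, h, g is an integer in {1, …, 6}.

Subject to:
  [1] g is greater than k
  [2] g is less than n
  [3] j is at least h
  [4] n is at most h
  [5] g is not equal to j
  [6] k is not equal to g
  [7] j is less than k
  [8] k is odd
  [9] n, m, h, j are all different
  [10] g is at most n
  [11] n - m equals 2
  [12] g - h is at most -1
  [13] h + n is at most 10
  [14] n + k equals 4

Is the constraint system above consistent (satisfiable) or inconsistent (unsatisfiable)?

Constraints 1, 2, 3, 4, and 7 give g < n, n ≤ h, h ≤ j, j < k, k < g. Chaining: g < n ≤ h ≤ j < k < g, which forces g < g — impossible.

Unsatisfiable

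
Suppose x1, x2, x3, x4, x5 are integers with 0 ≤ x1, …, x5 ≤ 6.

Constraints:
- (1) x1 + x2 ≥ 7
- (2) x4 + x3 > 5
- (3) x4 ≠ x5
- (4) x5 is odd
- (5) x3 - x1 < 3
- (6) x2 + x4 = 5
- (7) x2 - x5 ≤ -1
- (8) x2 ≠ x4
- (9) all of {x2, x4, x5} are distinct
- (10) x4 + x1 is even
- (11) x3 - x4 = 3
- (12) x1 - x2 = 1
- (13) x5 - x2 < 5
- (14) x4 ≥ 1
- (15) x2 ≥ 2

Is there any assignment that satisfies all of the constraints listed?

Satisfiable

Setting (x1, x2, x3, x4, x5) = (4, 3, 5, 2, 5) satisfies everything: constraint 1: x1 + x2 = 7; constraint 2: x4 + x3 = 7, and the others follow.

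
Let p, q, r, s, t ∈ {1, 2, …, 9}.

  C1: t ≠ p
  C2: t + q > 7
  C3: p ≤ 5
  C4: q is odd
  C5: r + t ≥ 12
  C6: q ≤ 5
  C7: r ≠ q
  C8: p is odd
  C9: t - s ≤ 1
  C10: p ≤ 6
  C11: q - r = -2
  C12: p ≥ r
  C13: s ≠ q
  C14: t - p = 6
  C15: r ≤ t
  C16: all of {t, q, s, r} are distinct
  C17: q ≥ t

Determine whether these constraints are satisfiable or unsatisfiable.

From constraints 3 and 12: r ≤ p ≤ 5. From constraints 6 and 17: t ≤ q ≤ 5. Hence r + t ≤ 10. But constraint 5 requires r + t ≥ 12, and 12 > 10. Contradiction.

Unsatisfiable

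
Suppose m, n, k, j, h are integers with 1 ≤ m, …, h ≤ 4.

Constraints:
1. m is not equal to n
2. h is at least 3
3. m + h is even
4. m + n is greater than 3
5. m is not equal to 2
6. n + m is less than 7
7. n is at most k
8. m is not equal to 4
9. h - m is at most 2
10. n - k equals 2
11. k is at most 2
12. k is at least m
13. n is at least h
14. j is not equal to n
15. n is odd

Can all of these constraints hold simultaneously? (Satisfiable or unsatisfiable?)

Unsatisfiable

From constraints 2 and 13: n ≥ h and h ≥ 3, so n ≥ 3. From constraints 7 and 11: n ≤ k and k ≤ 2, so n ≤ 2. But 2 < 3, so no value of n works.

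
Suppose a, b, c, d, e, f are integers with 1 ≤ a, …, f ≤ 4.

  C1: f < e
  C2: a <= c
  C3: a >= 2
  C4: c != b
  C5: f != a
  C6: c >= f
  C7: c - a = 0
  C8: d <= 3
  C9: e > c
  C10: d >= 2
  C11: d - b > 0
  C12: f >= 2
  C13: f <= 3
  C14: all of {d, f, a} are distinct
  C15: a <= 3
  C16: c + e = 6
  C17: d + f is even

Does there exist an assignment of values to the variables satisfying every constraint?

Constraints 3, 8, 10, 12, 13, and 15 confine each of d, f, a to the 2 values {2, 3}.
Constraint 14 requires all 3 of them to be distinct, but only 2 values are available — impossible by the pigeonhole principle.

Unsatisfiable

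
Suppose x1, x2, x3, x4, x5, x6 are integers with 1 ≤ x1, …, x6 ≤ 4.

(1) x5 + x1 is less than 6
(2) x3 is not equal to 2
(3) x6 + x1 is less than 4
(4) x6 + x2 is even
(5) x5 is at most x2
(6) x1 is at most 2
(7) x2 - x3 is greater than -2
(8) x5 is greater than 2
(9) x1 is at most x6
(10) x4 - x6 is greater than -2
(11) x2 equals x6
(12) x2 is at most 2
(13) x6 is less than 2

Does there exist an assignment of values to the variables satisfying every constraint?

From constraint 8: x5 ≥ 3. From constraints 5 and 12: x5 ≤ x2 and x2 ≤ 2, so x5 ≤ 2. But 2 < 3, so no value of x5 works.

Unsatisfiable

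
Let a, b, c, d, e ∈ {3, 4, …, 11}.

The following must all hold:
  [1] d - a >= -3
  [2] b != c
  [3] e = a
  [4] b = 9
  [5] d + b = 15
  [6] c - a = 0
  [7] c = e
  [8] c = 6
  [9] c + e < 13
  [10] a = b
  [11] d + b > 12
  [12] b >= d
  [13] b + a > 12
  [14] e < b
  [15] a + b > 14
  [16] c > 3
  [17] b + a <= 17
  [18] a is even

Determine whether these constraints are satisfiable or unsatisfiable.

Constraint 8 fixes c = 6 and constraint 4 fixes b = 9. Constraints 3, 7, and 10 give c = e = a = b, so c = b. But 6 ≠ 9 — contradiction.

Unsatisfiable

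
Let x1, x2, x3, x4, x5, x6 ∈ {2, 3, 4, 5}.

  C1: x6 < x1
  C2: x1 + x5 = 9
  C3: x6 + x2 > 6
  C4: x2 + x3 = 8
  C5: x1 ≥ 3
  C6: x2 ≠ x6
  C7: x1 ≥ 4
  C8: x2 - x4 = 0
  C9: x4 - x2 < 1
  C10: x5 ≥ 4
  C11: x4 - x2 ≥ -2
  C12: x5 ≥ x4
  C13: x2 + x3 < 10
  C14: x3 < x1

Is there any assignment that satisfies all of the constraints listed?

Take x1 = 5, x2 = 4, x3 = 4, x4 = 4, x5 = 4, x6 = 3. Then constraint 2: x1 + x5 = 9; constraint 3: x6 + x2 = 7; constraint 4: x2 + x3 = 8, and every other listed constraint is also met.

Satisfiable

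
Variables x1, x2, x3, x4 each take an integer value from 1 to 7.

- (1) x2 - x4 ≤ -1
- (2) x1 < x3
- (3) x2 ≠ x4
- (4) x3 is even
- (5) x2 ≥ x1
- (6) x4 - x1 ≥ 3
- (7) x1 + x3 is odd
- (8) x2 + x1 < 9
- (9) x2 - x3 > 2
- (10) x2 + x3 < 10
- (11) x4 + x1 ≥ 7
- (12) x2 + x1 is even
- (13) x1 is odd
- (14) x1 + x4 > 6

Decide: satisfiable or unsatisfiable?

Satisfiable

The assignment x1 = 1, x2 = 5, x3 = 2, x4 = 6 works:
  constraint 1 holds since x2 - x4 = -1.
  constraint 6 holds since x4 - x1 = 5.
The rest check out directly.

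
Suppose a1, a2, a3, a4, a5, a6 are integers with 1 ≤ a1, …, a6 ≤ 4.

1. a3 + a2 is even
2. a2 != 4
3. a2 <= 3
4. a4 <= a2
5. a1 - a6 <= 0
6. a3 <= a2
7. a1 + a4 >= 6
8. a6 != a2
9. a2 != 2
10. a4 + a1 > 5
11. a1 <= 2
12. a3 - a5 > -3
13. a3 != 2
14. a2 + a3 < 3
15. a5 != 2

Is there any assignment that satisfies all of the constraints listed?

Unsatisfiable

From constraint 11: a1 ≤ 2. From constraints 3 and 4: a4 ≤ a2 ≤ 3. Hence a1 + a4 ≤ 5. But constraint 7 requires a1 + a4 ≥ 6, and 6 > 5. Contradiction.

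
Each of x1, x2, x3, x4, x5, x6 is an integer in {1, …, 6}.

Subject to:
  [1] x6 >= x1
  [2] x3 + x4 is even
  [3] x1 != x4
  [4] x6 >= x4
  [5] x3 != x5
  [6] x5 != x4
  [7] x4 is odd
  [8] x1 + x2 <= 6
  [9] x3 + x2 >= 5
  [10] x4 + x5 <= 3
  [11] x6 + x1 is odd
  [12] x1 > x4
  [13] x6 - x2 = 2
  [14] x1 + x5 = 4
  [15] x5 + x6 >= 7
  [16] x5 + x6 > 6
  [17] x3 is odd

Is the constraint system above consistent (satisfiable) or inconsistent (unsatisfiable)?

Satisfiable

Try x1 = 2, x2 = 3, x3 = 3, x4 = 1, x5 = 2, x6 = 5.
Check constraint 8: x1 + x2 = 5; constraint 9: x3 + x2 = 6; constraint 10: x4 + x5 = 3. The remaining constraints are straightforward to verify.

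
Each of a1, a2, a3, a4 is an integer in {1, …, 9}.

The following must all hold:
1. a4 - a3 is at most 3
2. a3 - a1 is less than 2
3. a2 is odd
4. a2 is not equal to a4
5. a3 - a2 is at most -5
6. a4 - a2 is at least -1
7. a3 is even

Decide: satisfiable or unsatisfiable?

Unsatisfiable

Constraints 1, 5, and 6 give a3 − a4 ≥ -3, a4 − a2 ≥ -1, a2 − a3 ≥ 5.
Adding all 3 inequalities: the left sides telescope to 0, and the right sides sum to (-3) + (-1) + 5 = 1. So 0 ≥ 1, which is false.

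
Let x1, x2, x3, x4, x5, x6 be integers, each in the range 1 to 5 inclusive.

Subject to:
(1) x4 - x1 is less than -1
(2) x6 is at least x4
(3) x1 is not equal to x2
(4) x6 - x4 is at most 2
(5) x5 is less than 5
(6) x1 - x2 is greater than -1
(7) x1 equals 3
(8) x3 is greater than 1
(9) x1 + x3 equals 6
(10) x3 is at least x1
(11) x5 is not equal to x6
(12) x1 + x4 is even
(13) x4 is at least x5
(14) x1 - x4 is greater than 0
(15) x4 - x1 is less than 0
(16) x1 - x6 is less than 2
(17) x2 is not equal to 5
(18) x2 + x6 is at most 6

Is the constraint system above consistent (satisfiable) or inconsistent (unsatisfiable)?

Satisfiable

The assignment x1 = 3, x2 = 1, x3 = 3, x4 = 1, x5 = 1, x6 = 2 works:
  constraint 1 holds since x4 - x1 = -2.
  constraint 4 holds since x6 - x4 = 1.
The rest check out directly.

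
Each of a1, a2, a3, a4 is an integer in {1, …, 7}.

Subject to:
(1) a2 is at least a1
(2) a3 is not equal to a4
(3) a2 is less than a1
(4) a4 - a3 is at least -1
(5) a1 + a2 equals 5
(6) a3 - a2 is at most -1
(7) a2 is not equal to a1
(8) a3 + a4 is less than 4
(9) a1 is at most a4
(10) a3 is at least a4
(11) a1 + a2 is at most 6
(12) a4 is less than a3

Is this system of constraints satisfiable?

Unsatisfiable

Constraints 3, 6, 9, and 12 give a2 < a1, a1 ≤ a4, a4 < a3, a3 < a2. Chaining: a2 < a1 ≤ a4 < a3 < a2, which forces a2 < a2 — impossible.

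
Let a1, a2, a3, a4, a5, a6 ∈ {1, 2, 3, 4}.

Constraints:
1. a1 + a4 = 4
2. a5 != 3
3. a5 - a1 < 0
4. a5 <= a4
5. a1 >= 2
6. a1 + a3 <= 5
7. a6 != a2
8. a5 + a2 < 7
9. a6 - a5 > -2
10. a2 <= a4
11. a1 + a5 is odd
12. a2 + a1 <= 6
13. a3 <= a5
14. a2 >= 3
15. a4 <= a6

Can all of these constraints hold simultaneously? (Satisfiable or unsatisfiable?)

Unsatisfiable

From constraint 5: a1 ≥ 2. From constraints 10 and 14: a4 ≥ a2 ≥ 3. Hence a1 + a4 ≥ 5. But constraint 1 requires a1 + a4 = 4, and 4 < 5. Contradiction.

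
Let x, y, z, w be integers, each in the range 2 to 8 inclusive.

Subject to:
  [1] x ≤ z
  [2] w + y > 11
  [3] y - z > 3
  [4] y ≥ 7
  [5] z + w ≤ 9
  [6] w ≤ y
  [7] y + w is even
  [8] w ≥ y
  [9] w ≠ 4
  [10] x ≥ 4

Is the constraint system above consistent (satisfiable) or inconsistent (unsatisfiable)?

From constraints 1 and 10: z ≥ x ≥ 4. From constraints 4 and 8: w ≥ y ≥ 7. Hence z + w ≥ 11. But constraint 5 requires z + w ≤ 9, and 9 < 11. Contradiction.

Unsatisfiable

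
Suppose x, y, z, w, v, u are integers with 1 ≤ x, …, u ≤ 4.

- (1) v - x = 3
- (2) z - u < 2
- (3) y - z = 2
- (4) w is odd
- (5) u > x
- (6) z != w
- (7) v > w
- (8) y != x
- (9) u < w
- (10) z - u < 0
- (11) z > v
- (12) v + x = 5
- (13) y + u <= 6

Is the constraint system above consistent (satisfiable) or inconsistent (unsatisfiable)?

Unsatisfiable

Constraints 7, 9, 10, and 11 give w < v, v < z, z < u, u < w. Chaining: w < v < z < u < w, which forces w < w — impossible.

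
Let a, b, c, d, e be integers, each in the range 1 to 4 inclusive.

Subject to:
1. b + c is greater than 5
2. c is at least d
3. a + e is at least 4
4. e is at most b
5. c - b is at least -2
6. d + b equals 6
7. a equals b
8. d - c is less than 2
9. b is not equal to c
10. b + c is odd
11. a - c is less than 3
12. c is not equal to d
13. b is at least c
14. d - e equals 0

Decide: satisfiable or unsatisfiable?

Satisfiable

Take a = 4, b = 4, c = 3, d = 2, e = 2. Then constraint 1: b + c = 7; constraint 3: a + e = 6; constraint 5: c - b = -1, and every other listed constraint is also met.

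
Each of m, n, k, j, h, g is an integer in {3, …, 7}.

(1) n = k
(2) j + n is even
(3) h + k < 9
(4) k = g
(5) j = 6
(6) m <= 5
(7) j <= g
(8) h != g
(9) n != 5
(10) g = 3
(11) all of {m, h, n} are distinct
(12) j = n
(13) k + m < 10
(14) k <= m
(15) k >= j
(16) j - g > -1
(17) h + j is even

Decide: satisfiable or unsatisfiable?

Unsatisfiable

Constraint 5 fixes j = 6 and constraint 10 fixes g = 3. Constraints 1, 4, and 12 give j = n = k = g, so j = g. But 6 ≠ 3 — contradiction.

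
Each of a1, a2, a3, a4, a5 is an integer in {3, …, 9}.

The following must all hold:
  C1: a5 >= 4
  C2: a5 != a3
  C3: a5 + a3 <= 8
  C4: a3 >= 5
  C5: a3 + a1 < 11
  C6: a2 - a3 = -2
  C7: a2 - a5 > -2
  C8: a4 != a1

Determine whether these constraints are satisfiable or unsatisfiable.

From constraint 1: a5 ≥ 4. From constraint 4: a3 ≥ 5. Hence a5 + a3 ≥ 9. But constraint 3 requires a5 + a3 ≤ 8, and 8 < 9. Contradiction.

Unsatisfiable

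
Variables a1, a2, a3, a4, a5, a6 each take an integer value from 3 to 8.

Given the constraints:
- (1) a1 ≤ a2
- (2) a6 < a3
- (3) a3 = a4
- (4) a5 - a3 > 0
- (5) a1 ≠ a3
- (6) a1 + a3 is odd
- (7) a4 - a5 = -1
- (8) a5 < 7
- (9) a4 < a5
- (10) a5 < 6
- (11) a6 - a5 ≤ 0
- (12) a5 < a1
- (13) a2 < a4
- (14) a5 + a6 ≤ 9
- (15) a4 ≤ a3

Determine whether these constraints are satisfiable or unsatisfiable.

Unsatisfiable

Constraints 1, 4, 12, 13, and 15 give a3 < a5, a5 < a1, a1 ≤ a2, a2 < a4, a4 ≤ a3. Chaining: a3 < a5 < a1 ≤ a2 < a4 ≤ a3, which forces a3 < a3 — impossible.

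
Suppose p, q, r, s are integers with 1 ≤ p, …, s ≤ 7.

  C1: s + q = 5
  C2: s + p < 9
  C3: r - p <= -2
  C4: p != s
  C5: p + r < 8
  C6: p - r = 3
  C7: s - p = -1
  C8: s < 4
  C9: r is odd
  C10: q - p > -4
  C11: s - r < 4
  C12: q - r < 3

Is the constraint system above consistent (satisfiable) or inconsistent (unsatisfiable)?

Satisfiable

The assignment p = 4, q = 2, r = 1, s = 3 works:
  constraint 1 holds since s + q = 5.
  constraint 2 holds since s + p = 7.
The rest check out directly.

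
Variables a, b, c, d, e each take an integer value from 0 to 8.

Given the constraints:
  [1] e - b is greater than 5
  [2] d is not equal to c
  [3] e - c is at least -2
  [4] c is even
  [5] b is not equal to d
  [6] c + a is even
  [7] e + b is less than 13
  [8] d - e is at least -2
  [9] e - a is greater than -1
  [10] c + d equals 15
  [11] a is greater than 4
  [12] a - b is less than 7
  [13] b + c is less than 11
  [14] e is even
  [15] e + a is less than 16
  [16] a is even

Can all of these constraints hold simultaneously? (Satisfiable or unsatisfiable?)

The assignment a = 6, b = 2, c = 8, d = 7, e = 8 works:
  constraint 1 holds since e - b = 6.
  constraint 3 holds since e - c = 0.
  constraint 7 holds since e + b = 10.
The rest check out directly.

Satisfiable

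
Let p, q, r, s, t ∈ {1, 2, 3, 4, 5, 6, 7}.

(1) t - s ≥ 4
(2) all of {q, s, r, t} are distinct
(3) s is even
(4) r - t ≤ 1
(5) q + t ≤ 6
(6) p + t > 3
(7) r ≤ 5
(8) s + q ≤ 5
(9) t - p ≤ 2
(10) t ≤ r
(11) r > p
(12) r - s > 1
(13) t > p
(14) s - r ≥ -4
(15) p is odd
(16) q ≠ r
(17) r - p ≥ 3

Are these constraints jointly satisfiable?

Constraints 1, 9, 14, and 17 give t − s ≥ 4, s − r ≥ -4, r − p ≥ 3, p − t ≥ -2.
Adding all 4 inequalities: the left sides telescope to 0, and the right sides sum to 4 + (-4) + 3 + (-2) = 1. So 0 ≥ 1, which is false.

Unsatisfiable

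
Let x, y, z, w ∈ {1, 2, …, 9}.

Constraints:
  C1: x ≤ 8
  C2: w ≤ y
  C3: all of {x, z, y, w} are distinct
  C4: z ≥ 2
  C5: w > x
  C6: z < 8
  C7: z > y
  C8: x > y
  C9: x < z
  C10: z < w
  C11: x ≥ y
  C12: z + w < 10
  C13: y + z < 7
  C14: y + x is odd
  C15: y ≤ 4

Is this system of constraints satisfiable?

Constraints 2, 8, 9, and 10 give x < z, z < w, w ≤ y, y < x. Chaining: x < z < w ≤ y < x, which forces x < x — impossible.

Unsatisfiable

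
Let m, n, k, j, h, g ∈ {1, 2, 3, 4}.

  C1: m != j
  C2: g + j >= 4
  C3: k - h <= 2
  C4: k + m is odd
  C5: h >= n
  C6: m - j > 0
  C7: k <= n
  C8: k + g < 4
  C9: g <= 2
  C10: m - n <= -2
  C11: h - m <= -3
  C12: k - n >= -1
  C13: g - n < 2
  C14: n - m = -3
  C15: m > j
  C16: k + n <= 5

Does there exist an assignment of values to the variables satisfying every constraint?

Unsatisfiable

Constraints 3, 10, 11, and 12 give h − k ≥ -2, k − n ≥ -1, n − m ≥ 2, m − h ≥ 3.
Adding all 4 inequalities: the left sides telescope to 0, and the right sides sum to (-2) + (-1) + 2 + 3 = 2. So 0 ≥ 2, which is false.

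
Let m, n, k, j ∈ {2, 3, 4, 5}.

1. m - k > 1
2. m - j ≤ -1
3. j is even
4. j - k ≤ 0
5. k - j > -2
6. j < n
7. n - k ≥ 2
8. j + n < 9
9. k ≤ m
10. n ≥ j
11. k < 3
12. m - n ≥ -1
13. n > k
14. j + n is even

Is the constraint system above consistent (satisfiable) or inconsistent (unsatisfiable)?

Unsatisfiable

Constraints 2, 4, 7, and 12 give n − k ≥ 2, k − j ≥ 0, j − m ≥ 1, m − n ≥ -1.
Adding all 4 inequalities: the left sides telescope to 0, and the right sides sum to 2 + 0 + 1 + (-1) = 2. So 0 ≥ 2, which is false.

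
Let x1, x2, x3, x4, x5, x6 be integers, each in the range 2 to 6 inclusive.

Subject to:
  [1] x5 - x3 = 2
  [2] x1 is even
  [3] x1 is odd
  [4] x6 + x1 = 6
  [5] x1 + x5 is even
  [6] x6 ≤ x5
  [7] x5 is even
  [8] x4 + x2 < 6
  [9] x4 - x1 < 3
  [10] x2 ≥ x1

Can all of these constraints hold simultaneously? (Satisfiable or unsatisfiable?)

Constraint 3 makes x1 odd and constraint 7 makes x5 even, so x1 + x5 must be odd. Constraint 5 says x1 + x5 is even — contradiction.

Unsatisfiable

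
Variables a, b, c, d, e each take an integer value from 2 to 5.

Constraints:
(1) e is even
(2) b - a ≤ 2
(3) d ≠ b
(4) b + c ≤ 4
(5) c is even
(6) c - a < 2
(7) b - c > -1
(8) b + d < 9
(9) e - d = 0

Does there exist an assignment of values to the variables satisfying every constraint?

Satisfiable

Try a = 3, b = 2, c = 2, d = 4, e = 4.
Check constraint 2: b - a = -1; constraint 4: b + c = 4. The remaining constraints are straightforward to verify.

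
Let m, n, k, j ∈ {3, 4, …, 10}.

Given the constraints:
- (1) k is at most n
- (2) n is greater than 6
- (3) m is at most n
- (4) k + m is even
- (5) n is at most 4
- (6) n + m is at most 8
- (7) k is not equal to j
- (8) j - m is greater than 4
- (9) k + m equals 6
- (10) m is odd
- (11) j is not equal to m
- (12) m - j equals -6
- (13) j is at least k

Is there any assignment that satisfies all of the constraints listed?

From constraint 2: n ≥ 7. From constraint 5: n ≤ 4. But 4 < 7, so no value of n works.

Unsatisfiable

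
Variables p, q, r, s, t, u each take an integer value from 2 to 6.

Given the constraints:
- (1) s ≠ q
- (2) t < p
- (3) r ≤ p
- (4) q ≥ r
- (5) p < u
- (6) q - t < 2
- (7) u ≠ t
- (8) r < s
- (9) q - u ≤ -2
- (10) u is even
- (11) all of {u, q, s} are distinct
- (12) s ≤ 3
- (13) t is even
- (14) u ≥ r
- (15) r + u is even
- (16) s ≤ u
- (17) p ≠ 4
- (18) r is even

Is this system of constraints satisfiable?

Setting (p, q, r, s, t, u) = (3, 2, 2, 3, 2, 6) satisfies everything: constraint 6: q - t = 0; constraint 9: q - u = -4, and the others follow.

Satisfiable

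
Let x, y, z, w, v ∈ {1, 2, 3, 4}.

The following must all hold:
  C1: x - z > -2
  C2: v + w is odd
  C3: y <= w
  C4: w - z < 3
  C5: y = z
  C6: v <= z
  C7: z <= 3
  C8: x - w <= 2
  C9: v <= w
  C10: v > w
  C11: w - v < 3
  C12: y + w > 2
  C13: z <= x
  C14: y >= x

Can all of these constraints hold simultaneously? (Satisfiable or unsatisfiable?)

Constraints 3, 6, 10, 13, and 14 give x ≤ y, y ≤ w, w < v, v ≤ z, z ≤ x. Chaining: x ≤ y ≤ w < v ≤ z ≤ x, which forces x < x — impossible.

Unsatisfiable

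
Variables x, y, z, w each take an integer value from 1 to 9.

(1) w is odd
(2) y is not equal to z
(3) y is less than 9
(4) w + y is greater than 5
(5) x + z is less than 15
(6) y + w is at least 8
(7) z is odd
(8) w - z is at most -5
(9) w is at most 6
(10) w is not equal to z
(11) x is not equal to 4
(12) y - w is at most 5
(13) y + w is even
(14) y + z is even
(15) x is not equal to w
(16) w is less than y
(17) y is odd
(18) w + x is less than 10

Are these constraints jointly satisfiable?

Satisfiable

One satisfying assignment is x = 5, y = 5, z = 9, w = 3.
For the less obvious constraints — constraint 4: w + y = 8; constraint 5: x + z = 14; constraint 6: y + w = 8 — and the others hold by inspection.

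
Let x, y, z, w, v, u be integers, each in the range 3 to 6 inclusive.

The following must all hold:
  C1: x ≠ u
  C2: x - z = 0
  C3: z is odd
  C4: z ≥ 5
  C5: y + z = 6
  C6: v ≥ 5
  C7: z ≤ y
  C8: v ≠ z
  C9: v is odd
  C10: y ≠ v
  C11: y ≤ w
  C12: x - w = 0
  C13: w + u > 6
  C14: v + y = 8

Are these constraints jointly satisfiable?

From constraint 6: v ≥ 5. From constraints 4 and 7: y ≥ z ≥ 5. Hence v + y ≥ 10. But constraint 14 requires v + y = 8, and 8 < 10. Contradiction.

Unsatisfiable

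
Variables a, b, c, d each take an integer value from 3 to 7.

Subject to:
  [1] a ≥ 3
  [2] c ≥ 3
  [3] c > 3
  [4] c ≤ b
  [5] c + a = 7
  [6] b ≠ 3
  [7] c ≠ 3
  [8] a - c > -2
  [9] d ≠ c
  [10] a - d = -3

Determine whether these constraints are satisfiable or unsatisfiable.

Setting (a, b, c, d) = (3, 4, 4, 6) satisfies everything: constraint 5: c + a = 7; constraint 8: a - c = -1, and the others follow.

Satisfiable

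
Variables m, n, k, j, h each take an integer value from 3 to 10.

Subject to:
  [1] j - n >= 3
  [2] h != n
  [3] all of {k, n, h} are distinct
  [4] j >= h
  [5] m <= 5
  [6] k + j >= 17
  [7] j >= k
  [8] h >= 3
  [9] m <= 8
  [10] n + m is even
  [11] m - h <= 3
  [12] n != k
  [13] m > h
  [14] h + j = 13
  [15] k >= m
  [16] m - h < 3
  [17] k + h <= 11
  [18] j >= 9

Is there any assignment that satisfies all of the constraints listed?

Satisfiable

The assignment m = 4, n = 4, k = 8, j = 10, h = 3 works:
  constraint 1 holds since j - n = 6.
  constraint 6 holds since k + j = 18.
  constraint 11 holds since m - h = 1.
The rest check out directly.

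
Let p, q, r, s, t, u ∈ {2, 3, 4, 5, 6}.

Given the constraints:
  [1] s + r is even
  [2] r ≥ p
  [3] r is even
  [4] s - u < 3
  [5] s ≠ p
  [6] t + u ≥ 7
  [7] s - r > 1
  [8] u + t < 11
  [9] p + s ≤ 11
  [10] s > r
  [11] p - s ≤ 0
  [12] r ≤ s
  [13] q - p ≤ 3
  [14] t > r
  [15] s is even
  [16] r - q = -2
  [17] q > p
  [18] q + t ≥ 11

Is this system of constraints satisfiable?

Satisfiable

Setting (p, q, r, s, t, u) = (4, 6, 4, 6, 5, 5) satisfies everything: constraint 4: s - u = 1; constraint 6: t + u = 10, and the others follow.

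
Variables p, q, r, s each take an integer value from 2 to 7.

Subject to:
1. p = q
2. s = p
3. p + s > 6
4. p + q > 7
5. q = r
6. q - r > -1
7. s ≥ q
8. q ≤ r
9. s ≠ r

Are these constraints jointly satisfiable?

Unsatisfiable

From constraints 1, 2, and 5, s = p = q = r, so s = r. But constraint 9 says s ≠ r. Contradiction.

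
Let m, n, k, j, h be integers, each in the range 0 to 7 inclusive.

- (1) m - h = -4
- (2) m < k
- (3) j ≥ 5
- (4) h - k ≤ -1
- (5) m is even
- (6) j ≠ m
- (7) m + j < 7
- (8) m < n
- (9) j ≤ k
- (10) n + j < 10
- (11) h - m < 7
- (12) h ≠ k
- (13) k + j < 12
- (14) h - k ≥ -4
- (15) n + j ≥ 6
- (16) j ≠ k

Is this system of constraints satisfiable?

Setting (m, n, k, j, h) = (0, 2, 6, 5, 4) satisfies everything: constraint 1: m - h = -4; constraint 4: h - k = -2; constraint 7: m + j = 5, and the others follow.

Satisfiable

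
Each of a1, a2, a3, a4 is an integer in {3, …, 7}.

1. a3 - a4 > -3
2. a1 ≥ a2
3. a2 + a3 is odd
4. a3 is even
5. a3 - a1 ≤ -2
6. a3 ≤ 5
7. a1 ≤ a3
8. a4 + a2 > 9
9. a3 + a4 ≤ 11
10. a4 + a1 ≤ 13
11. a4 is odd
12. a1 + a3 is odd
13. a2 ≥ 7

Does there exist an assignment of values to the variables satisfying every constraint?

From constraints 2 and 13: a1 ≥ a2 and a2 ≥ 7, so a1 ≥ 7. From constraints 6 and 7: a1 ≤ a3 and a3 ≤ 5, so a1 ≤ 5. But 5 < 7, so no value of a1 works.

Unsatisfiable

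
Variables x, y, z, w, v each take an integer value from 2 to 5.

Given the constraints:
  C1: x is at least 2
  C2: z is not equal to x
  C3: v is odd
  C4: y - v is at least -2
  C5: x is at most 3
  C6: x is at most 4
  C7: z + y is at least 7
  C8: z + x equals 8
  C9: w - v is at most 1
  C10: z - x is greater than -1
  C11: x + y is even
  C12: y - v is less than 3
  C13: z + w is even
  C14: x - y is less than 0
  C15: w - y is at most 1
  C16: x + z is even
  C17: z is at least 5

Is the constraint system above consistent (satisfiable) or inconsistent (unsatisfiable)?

The assignment x = 3, y = 5, z = 5, w = 5, v = 5 works:
  constraint 4 holds since y - v = 0.
  constraint 7 holds since z + y = 10.
The rest check out directly.

Satisfiable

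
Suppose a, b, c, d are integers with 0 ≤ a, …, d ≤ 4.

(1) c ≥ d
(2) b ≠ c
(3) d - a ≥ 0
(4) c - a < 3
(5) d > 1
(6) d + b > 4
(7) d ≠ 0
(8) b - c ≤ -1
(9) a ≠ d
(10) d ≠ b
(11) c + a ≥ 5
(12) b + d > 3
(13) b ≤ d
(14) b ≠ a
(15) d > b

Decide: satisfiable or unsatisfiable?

Setting (a, b, c, d) = (3, 1, 4, 4) satisfies everything: constraint 3: d - a = 1; constraint 4: c - a = 1; constraint 6: d + b = 5, and the others follow.

Satisfiable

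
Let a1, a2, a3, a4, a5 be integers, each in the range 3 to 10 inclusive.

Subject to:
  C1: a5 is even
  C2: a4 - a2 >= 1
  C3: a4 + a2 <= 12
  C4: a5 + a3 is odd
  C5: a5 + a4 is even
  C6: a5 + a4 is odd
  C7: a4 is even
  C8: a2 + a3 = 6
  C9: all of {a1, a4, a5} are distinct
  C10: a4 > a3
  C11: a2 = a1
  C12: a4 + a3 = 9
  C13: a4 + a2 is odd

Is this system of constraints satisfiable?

Unsatisfiable

Constraint 1 makes a5 even and constraint 7 makes a4 even, so a5 + a4 must be even. Constraint 6 says a5 + a4 is odd — contradiction.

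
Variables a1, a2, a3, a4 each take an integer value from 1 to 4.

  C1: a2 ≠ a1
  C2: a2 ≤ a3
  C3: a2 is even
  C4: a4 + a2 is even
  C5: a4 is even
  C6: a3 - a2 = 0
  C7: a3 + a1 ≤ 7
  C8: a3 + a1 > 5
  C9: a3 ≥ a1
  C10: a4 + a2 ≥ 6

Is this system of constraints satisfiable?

Take a1 = 3, a2 = 4, a3 = 4, a4 = 2. Then constraint 6: a3 - a2 = 0; constraint 7: a3 + a1 = 7, and every other listed constraint is also met.

Satisfiable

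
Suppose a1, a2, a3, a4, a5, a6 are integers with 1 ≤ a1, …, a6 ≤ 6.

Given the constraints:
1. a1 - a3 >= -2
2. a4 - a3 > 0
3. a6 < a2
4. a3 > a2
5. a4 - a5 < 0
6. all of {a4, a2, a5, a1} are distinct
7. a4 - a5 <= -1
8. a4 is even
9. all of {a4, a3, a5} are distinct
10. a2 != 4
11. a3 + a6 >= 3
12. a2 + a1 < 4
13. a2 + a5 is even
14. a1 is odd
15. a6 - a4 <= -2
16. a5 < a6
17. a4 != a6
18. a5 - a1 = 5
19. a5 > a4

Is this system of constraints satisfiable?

Unsatisfiable

Constraints 2, 3, 4, 5, and 16 give a3 < a4, a4 < a5, a5 < a6, a6 < a2, a2 < a3. Chaining: a3 < a4 < a5 < a6 < a2 < a3, which forces a3 < a3 — impossible.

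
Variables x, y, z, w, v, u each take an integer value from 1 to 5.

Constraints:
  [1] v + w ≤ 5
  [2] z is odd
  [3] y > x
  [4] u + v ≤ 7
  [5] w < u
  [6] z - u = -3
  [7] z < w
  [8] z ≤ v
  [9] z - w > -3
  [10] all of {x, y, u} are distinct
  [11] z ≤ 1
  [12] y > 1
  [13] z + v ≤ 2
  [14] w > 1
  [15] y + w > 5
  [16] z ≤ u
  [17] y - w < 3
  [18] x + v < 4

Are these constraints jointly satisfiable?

The assignment x = 1, y = 3, z = 1, w = 3, v = 1, u = 4 works:
  constraint 1 holds since v + w = 4.
  constraint 4 holds since u + v = 5.
  constraint 6 holds since z - u = -3.
The rest check out directly.

Satisfiable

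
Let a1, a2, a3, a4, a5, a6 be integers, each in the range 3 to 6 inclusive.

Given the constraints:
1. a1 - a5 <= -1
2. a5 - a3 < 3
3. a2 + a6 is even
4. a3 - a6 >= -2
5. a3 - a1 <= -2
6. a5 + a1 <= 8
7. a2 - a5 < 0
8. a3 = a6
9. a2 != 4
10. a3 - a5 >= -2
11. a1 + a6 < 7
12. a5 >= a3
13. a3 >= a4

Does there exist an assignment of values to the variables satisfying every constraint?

Unsatisfiable

Constraints 1, 5, and 10 give a1 − a3 ≥ 2, a3 − a5 ≥ -2, a5 − a1 ≥ 1.
Adding all 3 inequalities: the left sides telescope to 0, and the right sides sum to 2 + (-2) + 1 = 1. So 0 ≥ 1, which is false.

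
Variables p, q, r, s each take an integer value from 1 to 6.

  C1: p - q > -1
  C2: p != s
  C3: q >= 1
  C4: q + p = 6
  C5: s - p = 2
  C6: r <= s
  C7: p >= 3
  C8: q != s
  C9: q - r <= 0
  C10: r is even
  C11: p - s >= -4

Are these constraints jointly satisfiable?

Take p = 4, q = 2, r = 2, s = 6. Then constraint 1: p - q = 2; constraint 4: q + p = 6; constraint 5: s - p = 2, and every other listed constraint is also met.

Satisfiable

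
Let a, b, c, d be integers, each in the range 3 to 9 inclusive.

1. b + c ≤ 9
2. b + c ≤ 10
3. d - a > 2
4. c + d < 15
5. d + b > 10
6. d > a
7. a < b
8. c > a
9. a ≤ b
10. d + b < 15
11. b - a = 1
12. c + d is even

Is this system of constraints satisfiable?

Satisfiable

Take a = 3, b = 4, c = 4, d = 8. Then constraint 1: b + c = 8; constraint 2: b + c = 8, and every other listed constraint is also met.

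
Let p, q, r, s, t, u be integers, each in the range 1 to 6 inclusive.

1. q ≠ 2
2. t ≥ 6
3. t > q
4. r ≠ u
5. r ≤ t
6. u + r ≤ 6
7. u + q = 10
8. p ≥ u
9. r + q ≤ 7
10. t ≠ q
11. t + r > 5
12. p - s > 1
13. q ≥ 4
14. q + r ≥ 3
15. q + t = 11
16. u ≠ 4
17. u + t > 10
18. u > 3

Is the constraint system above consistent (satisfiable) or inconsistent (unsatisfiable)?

Satisfiable

One satisfying assignment is p = 5, q = 5, r = 1, s = 3, t = 6, u = 5.
For the less obvious constraints — constraint 6: u + r = 6; constraint 7: u + q = 10; constraint 9: r + q = 6 — and the others hold by inspection.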